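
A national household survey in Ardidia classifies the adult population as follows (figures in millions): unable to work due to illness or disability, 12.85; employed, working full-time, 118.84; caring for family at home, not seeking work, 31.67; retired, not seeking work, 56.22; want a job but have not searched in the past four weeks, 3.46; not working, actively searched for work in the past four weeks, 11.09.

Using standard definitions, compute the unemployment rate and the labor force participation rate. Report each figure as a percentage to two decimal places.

Employed = 118.84 million.
Unemployed = 11.09 million.
Labor force = 118.84 + 11.09 = 129.93 million.
Not in labor force = 12.85 + 31.67 + 56.22 + 3.46 = 104.20 million (those not working and not actively searching are outside the labor force — including those who want a job but have given up searching).
Civilian working-age population = 129.93 + 104.20 = 234.13 million.
Unemployment rate = 11.09 / 129.93 = 8.54%.
Labor force participation rate = 129.93 / 234.13 = 55.49%.

Unemployment rate ≈ 8.54%; labor force participation rate ≈ 55.49%.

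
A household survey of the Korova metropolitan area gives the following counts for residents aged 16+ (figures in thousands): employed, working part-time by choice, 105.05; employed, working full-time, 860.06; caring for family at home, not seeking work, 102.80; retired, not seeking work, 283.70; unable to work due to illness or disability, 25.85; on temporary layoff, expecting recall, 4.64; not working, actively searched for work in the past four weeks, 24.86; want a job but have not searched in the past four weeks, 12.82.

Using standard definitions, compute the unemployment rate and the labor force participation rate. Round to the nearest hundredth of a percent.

Unemployment rate ≈ 2.97%; labor force participation rate ≈ 70.05%.

Employed = 105.05 + 860.06 = 965.11 thousand.
Unemployed = 4.64 + 24.86 = 29.50 thousand (jobless and actively searching, or on temporary layoff).
Labor force = 965.11 + 29.50 = 994.61 thousand.
Not in labor force = 102.80 + 283.70 + 25.85 + 12.82 = 425.17 thousand (those not working and not actively searching are outside the labor force — including those who want a job but have given up searching).
Civilian working-age population = 994.61 + 425.17 = 1,419.78 thousand.
Unemployment rate = 29.50 / 994.61 = 2.97%.
Labor force participation rate = 994.61 / 1,419.78 = 70.05%.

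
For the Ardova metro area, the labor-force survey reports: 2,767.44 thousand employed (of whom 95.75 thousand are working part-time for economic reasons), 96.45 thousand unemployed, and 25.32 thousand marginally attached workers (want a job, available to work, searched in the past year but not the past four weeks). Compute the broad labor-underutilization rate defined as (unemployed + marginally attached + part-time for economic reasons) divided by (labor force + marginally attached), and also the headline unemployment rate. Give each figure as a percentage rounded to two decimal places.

Broad underutilization rate ≈ 7.53%; headline unemployment rate ≈ 3.37%.

Labor force = 2,767.44 + 96.45 = 2,863.89 thousand.
Numerator = 96.45 + 25.32 + 95.75 = 217.52 thousand.
Denominator = 2,863.89 + 25.32 = 2,889.21 thousand.
Broad rate = 217.52 / 2,889.21 = 7.53%.
Headline unemployment rate = 96.45 / 2,863.89 = 3.37%.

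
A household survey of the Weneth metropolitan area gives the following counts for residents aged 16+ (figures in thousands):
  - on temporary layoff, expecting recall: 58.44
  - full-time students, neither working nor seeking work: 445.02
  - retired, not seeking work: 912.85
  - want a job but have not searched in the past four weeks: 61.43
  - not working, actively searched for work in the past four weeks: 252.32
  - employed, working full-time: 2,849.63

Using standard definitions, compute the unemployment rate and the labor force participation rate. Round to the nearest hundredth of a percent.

Employed = 2,849.63 thousand.
Unemployed = 58.44 + 252.32 = 310.76 thousand (jobless and actively searching, or on temporary layoff).
Labor force = 2,849.63 + 310.76 = 3,160.39 thousand.
Not in labor force = 445.02 + 912.85 + 61.43 = 1,419.30 thousand (those not working and not actively searching are outside the labor force — including those who want a job but have given up searching).
Civilian working-age population = 3,160.39 + 1,419.30 = 4,579.69 thousand.
Unemployment rate = 310.76 / 3,160.39 = 9.83%.
Labor force participation rate = 3,160.39 / 4,579.69 = 69.01%.

Unemployment rate ≈ 9.83%; labor force participation rate ≈ 69.01%.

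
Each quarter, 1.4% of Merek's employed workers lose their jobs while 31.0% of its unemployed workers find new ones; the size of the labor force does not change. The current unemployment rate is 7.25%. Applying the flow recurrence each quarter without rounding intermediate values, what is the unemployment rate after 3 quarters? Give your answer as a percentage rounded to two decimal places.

Unemployment rate after three quarters ≈ 5.23%.

With a fixed labor force, u_{t+1} = u_t + s·(1−u_t) − f·u_t = u_t·(1−s−f) + s.
Here 1−s−f = 0.676 and s = 0.014.
u_1 = 0.072500 × 0.676 + 0.014 = 0.063010.
u_2 = 0.063010 × 0.676 + 0.014 = 0.056595.
u_3 = 0.056595 × 0.676 + 0.014 = 0.052258.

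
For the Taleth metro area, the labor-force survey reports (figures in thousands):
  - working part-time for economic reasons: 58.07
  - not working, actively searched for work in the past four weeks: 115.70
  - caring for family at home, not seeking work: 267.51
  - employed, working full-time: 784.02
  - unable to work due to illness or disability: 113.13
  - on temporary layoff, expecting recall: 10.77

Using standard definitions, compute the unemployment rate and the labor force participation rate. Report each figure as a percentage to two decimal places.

Unemployment rate ≈ 13.06%; labor force participation rate ≈ 71.79%.

Employed = 58.07 + 784.02 = 842.09 thousand (anyone who worked, including part-time for economic reasons, counts as employed).
Unemployed = 115.70 + 10.77 = 126.47 thousand (jobless and actively searching, or on temporary layoff).
Labor force = 842.09 + 126.47 = 968.56 thousand.
Not in labor force = 267.51 + 113.13 = 380.64 thousand (those not working and not actively searching are outside the labor force).
Civilian working-age population = 968.56 + 380.64 = 1,349.20 thousand.
Unemployment rate = 126.47 / 968.56 = 13.06%.
Labor force participation rate = 968.56 / 1,349.20 = 71.79%.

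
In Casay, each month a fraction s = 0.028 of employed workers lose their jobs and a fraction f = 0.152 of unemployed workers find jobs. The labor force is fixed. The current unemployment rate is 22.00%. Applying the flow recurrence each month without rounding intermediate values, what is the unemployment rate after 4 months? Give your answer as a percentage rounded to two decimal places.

Unemployment rate after four months ≈ 18.47%.

With a fixed labor force, u_{t+1} = u_t + s·(1−u_t) − f·u_t = u_t·(1−s−f) + s.
Here 1−s−f = 0.820 and s = 0.028.
u_1 = 0.220000 × 0.820 + 0.028 = 0.208400.
u_2 = 0.208400 × 0.820 + 0.028 = 0.198888.
u_3 = 0.198888 × 0.820 + 0.028 = 0.191088.
u_4 = 0.191088 × 0.820 + 0.028 = 0.184692.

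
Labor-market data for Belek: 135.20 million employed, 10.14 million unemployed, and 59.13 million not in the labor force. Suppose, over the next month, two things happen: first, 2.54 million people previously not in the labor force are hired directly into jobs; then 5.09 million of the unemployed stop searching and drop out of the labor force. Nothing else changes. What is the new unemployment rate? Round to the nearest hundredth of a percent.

Initially, labor force = 135.20 + 10.14 = 145.34 million, so u = 10.14/145.34 = 6.98%.
After the first change, employed and labor force both rise by 2.54; unemployed unchanged → E = 137.74, U = 10.14, labor force = 147.88 million.
After the second change, unemployed and labor force both fall by 5.09 → E = 137.74, U = 5.05, labor force = 142.79 million.
New unemployment rate = 5.05 / 142.79 = 3.54%.

New unemployment rate ≈ 3.54%.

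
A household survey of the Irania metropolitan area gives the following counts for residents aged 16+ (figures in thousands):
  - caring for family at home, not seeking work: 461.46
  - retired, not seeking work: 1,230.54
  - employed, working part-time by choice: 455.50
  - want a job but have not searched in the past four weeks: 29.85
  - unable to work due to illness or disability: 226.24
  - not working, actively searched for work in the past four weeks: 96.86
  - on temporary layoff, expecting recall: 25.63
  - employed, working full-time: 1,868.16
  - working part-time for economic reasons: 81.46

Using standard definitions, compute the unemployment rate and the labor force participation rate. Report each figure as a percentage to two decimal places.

Unemployment rate ≈ 4.85%; labor force participation rate ≈ 56.47%.

Employed = 455.50 + 1,868.16 + 81.46 = 2,405.12 thousand (anyone who worked, including part-time for economic reasons, counts as employed).
Unemployed = 96.86 + 25.63 = 122.49 thousand (jobless and actively searching, or on temporary layoff).
Labor force = 2,405.12 + 122.49 = 2,527.61 thousand.
Not in labor force = 461.46 + 1,230.54 + 29.85 + 226.24 = 1,948.09 thousand (those not working and not actively searching are outside the labor force — including those who want a job but have given up searching).
Civilian working-age population = 2,527.61 + 1,948.09 = 4,475.70 thousand.
Unemployment rate = 122.49 / 2,527.61 = 4.85%.
Labor force participation rate = 2,527.61 / 4,475.70 = 56.47%.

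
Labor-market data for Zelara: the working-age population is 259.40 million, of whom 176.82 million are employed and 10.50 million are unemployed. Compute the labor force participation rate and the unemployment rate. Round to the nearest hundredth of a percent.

Labor force = employed + unemployed = 176.82 + 10.50 = 187.32 million.
Unemployment rate = 10.50 / 187.32 = 5.61%.
Labor force participation rate = 187.32 / 259.40 = 72.21%.

Labor force participation rate ≈ 72.21%; unemployment rate ≈ 5.61%.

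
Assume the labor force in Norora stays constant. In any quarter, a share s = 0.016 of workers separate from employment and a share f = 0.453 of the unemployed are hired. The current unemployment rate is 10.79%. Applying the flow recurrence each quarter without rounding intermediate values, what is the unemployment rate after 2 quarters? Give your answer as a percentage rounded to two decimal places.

With a fixed labor force, u_{t+1} = u_t + s·(1−u_t) − f·u_t = u_t·(1−s−f) + s.
Here 1−s−f = 0.531 and s = 0.016.
u_1 = 0.107900 × 0.531 + 0.016 = 0.073295.
u_2 = 0.073295 × 0.531 + 0.016 = 0.054920.

Unemployment rate after two quarters ≈ 5.49%.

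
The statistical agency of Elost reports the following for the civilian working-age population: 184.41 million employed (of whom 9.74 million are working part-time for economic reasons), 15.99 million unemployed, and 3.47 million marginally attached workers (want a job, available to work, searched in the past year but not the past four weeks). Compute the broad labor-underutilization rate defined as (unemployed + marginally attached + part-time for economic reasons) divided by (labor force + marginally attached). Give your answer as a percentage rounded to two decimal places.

Broad underutilization rate ≈ 14.32%.

Labor force = 184.41 + 15.99 = 200.40 million.
Numerator = 15.99 + 3.47 + 9.74 = 29.20 million.
Denominator = 200.40 + 3.47 = 203.87 million.
Broad rate = 29.20 / 203.87 = 14.32%.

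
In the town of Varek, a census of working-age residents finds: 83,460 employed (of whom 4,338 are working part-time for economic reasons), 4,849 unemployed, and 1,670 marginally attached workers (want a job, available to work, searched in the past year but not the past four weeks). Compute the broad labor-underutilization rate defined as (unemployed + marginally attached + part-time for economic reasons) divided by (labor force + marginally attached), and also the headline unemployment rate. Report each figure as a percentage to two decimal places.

Broad underutilization rate ≈ 12.07%; headline unemployment rate ≈ 5.49%.

Labor force = 83,460 + 4,849 = 88,309.
Numerator = 4,849 + 1,670 + 4,338 = 10,857.
Denominator = 88,309 + 1,670 = 89,979.
Broad rate = 10,857 / 89,979 = 12.07%.
Headline unemployment rate = 4,849 / 88,309 = 5.49%.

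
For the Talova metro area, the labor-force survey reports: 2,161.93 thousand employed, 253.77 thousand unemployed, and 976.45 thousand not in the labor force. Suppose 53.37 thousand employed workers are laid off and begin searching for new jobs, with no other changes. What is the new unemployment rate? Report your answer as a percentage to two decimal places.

Initially, labor force = 2,161.93 + 253.77 = 2,415.70 thousand, so u = 253.77/2,415.70 = 10.51%.
After the change, employed falls and unemployed rises by 53.37; labor force unchanged → E = 2,108.56, U = 307.14, labor force = 2,415.70 thousand.
New unemployment rate = 307.14 / 2,415.70 = 12.71%.

New unemployment rate ≈ 12.71%.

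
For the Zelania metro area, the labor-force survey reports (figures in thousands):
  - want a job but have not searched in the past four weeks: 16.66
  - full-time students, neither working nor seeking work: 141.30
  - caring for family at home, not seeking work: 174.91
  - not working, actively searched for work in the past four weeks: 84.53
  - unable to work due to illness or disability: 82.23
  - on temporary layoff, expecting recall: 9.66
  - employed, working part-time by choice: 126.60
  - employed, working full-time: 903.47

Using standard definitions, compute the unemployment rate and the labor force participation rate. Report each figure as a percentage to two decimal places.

Employed = 126.60 + 903.47 = 1,030.07 thousand.
Unemployed = 84.53 + 9.66 = 94.19 thousand (jobless and actively searching, or on temporary layoff).
Labor force = 1,030.07 + 94.19 = 1,124.26 thousand.
Not in labor force = 16.66 + 141.30 + 174.91 + 82.23 = 415.10 thousand (those not working and not actively searching are outside the labor force — including those who want a job but have given up searching).
Civilian working-age population = 1,124.26 + 415.10 = 1,539.36 thousand.
Unemployment rate = 94.19 / 1,124.26 = 8.38%.
Labor force participation rate = 1,124.26 / 1,539.36 = 73.03%.

Unemployment rate ≈ 8.38%; labor force participation rate ≈ 73.03%.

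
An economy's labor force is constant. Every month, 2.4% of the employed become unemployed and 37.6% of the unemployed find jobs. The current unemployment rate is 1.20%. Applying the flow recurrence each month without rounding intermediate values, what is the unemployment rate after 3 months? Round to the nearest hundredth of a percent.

Unemployment rate after three months ≈ 4.96%.

With a fixed labor force, u_{t+1} = u_t + s·(1−u_t) − f·u_t = u_t·(1−s−f) + s.
Here 1−s−f = 0.600 and s = 0.024.
u_1 = 0.012000 × 0.600 + 0.024 = 0.031200.
u_2 = 0.031200 × 0.600 + 0.024 = 0.042720.
u_3 = 0.042720 × 0.600 + 0.024 = 0.049632.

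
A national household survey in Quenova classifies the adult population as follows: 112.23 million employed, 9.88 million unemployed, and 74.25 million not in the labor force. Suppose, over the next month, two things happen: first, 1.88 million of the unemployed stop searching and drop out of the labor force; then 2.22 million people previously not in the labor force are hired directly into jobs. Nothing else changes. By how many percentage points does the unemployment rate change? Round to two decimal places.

The unemployment rate changes by −1.56 percentage points.

Initially, labor force = 112.23 + 9.88 = 122.11 million, so u = 9.88/122.11 = 8.09%.
After the first change, unemployed and labor force both fall by 1.88 → E = 112.23, U = 8.00, labor force = 120.23 million.
After the second change, employed and labor force both rise by 2.22; unemployed unchanged → E = 114.45, U = 8.00, labor force = 122.45 million.
New unemployment rate = 8.00 / 122.45 = 6.53%.
Change = 6.53% − 8.09% = −1.56 percentage points.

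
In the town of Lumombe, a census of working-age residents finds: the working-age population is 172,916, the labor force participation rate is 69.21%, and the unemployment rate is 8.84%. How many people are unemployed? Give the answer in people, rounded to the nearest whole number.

About 10,579 are unemployed.

Labor force = 0.6921 × 172,916 = 119,675.
Unemployed = 0.0884 × 119,675 ≈ 10,579.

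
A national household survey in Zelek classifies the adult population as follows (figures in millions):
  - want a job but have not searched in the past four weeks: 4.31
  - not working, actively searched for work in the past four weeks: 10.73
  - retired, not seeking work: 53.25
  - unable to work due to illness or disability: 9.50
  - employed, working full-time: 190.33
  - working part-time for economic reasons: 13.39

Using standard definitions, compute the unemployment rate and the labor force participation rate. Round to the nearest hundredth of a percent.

Employed = 190.33 + 13.39 = 203.72 million (anyone who worked, including part-time for economic reasons, counts as employed).
Unemployed = 10.73 million.
Labor force = 203.72 + 10.73 = 214.45 million.
Not in labor force = 4.31 + 53.25 + 9.50 = 67.06 million (those not working and not actively searching are outside the labor force — including those who want a job but have given up searching).
Civilian working-age population = 214.45 + 67.06 = 281.51 million.
Unemployment rate = 10.73 / 214.45 = 5.00%.
Labor force participation rate = 214.45 / 281.51 = 76.18%.

Unemployment rate ≈ 5.00%; labor force participation rate ≈ 76.18%.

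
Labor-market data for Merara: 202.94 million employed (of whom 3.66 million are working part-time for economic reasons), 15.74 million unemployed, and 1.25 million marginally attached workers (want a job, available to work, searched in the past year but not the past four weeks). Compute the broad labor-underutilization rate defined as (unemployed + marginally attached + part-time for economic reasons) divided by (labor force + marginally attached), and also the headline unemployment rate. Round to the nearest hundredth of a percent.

Broad underutilization rate ≈ 9.39%; headline unemployment rate ≈ 7.20%.

Labor force = 202.94 + 15.74 = 218.68 million.
Numerator = 15.74 + 1.25 + 3.66 = 20.65 million.
Denominator = 218.68 + 1.25 = 219.93 million.
Broad rate = 20.65 / 219.93 = 9.39%.
Headline unemployment rate = 15.74 / 218.68 = 7.20%.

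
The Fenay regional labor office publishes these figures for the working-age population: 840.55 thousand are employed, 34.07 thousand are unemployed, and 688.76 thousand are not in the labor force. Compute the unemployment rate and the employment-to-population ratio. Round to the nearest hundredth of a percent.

Labor force = employed + unemployed = 840.55 + 34.07 = 874.62 thousand.
Working-age population = 874.62 + 688.76 = 1,563.38 thousand.
Unemployment rate = 34.07 / 874.62 = 3.90%.
Employment-population ratio = 840.55 / 1,563.38 = 53.76%.

Unemployment rate ≈ 3.90%; employment-population ratio ≈ 53.76%.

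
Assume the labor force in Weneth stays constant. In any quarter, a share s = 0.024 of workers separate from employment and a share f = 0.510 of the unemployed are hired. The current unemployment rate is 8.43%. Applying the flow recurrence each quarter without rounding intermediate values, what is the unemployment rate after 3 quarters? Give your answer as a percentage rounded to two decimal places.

Unemployment rate after three quarters ≈ 4.89%.

With a fixed labor force, u_{t+1} = u_t + s·(1−u_t) − f·u_t = u_t·(1−s−f) + s.
Here 1−s−f = 0.466 and s = 0.024.
u_1 = 0.084300 × 0.466 + 0.024 = 0.063284.
u_2 = 0.063284 × 0.466 + 0.024 = 0.053490.
u_3 = 0.053490 × 0.466 + 0.024 = 0.048926.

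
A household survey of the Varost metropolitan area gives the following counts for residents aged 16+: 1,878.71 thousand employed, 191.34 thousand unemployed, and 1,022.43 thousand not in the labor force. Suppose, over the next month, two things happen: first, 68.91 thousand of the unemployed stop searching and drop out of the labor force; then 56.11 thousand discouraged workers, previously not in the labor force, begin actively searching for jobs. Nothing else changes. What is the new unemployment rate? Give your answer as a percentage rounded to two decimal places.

New unemployment rate ≈ 8.68%.

Initially, labor force = 1,878.71 + 191.34 = 2,070.05 thousand, so u = 191.34/2,070.05 = 9.24%.
After the first change, unemployed and labor force both fall by 68.91 → E = 1,878.71, U = 122.43, labor force = 2,001.14 thousand.
After the second change, unemployed and labor force both rise by 56.11 → E = 1,878.71, U = 178.54, labor force = 2,057.25 thousand.
New unemployment rate = 178.54 / 2,057.25 = 8.68%.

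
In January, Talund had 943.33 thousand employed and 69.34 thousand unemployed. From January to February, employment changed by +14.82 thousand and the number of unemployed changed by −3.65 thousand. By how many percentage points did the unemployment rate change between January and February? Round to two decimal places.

January: labor force = 943.33 + 69.34 = 1,012.67; u = 69.34/1,012.67 = 6.85%.
February: labor force = 958.15 + 65.69 = 1,023.84; u = 65.69/1,023.84 = 6.42%.
Change = 6.42% − 6.85% = −0.43 pp.

The unemployment rate changed by −0.43 percentage points.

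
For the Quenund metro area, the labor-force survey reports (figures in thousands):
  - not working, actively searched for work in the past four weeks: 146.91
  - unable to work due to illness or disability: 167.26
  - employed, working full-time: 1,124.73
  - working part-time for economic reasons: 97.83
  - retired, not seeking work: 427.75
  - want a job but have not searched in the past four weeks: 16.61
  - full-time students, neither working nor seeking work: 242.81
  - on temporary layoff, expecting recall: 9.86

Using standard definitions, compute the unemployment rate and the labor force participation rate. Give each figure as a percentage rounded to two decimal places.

Employed = 1,124.73 + 97.83 = 1,222.56 thousand (anyone who worked, including part-time for economic reasons, counts as employed).
Unemployed = 146.91 + 9.86 = 156.77 thousand (jobless and actively searching, or on temporary layoff).
Labor force = 1,222.56 + 156.77 = 1,379.33 thousand.
Not in labor force = 167.26 + 427.75 + 16.61 + 242.81 = 854.43 thousand (those not working and not actively searching are outside the labor force — including those who want a job but have given up searching).
Civilian working-age population = 1,379.33 + 854.43 = 2,233.76 thousand.
Unemployment rate = 156.77 / 1,379.33 = 11.37%.
Labor force participation rate = 1,379.33 / 2,233.76 = 61.75%.

Unemployment rate ≈ 11.37%; labor force participation rate ≈ 61.75%.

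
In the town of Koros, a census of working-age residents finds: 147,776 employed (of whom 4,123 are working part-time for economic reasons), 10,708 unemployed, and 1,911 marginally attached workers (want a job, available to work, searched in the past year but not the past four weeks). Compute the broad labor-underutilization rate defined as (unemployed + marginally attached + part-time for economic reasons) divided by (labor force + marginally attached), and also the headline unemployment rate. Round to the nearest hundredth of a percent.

Labor force = 147,776 + 10,708 = 158,484.
Numerator = 10,708 + 1,911 + 4,123 = 16,742.
Denominator = 158,484 + 1,911 = 160,395.
Broad rate = 16,742 / 160,395 = 10.44%.
Headline unemployment rate = 10,708 / 158,484 = 6.76%.

Broad underutilization rate ≈ 10.44%; headline unemployment rate ≈ 6.76%.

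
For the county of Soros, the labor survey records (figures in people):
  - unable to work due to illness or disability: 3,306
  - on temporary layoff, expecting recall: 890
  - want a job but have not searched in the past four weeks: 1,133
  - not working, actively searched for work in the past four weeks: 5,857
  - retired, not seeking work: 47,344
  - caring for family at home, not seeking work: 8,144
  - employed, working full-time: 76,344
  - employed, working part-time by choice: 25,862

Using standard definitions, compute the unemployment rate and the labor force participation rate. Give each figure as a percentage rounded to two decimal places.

Unemployment rate ≈ 6.19%; labor force participation rate ≈ 64.52%.

Employed = 76,344 + 25,862 = 102,206.
Unemployed = 890 + 5,857 = 6,747 (jobless and actively searching, or on temporary layoff).
Labor force = 102,206 + 6,747 = 108,953.
Not in labor force = 3,306 + 1,133 + 47,344 + 8,144 = 59,927 (those not working and not actively searching are outside the labor force — including those who want a job but have given up searching).
Civilian working-age population = 108,953 + 59,927 = 168,880.
Unemployment rate = 6,747 / 108,953 = 6.19%.
Labor force participation rate = 108,953 / 168,880 = 64.52%.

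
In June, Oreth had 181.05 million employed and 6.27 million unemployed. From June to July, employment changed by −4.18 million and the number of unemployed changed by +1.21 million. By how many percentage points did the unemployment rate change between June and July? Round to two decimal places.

June: labor force = 181.05 + 6.27 = 187.32; u = 6.27/187.32 = 3.35%.
July: labor force = 176.87 + 7.48 = 184.35; u = 7.48/184.35 = 4.06%.
Change = 4.06% − 3.35% = +0.71 pp.

The unemployment rate changed by +0.71 percentage points.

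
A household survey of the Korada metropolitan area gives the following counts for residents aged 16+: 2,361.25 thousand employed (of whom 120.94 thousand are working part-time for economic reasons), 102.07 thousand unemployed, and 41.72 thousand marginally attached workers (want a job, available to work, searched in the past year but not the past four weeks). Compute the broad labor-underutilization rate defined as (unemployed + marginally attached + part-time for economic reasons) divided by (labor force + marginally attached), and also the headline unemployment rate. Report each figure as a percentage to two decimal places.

Broad underutilization rate ≈ 10.57%; headline unemployment rate ≈ 4.14%.

Labor force = 2,361.25 + 102.07 = 2,463.32 thousand.
Numerator = 102.07 + 41.72 + 120.94 = 264.73 thousand.
Denominator = 2,463.32 + 41.72 = 2,505.04 thousand.
Broad rate = 264.73 / 2,505.04 = 10.57%.
Headline unemployment rate = 102.07 / 2,463.32 = 4.14%.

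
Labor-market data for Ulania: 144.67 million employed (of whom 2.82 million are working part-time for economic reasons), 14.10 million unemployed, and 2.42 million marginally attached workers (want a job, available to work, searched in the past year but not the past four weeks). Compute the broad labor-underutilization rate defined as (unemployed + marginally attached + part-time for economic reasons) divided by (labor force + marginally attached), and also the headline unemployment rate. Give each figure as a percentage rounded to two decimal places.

Broad underutilization rate ≈ 12.00%; headline unemployment rate ≈ 8.88%.

Labor force = 144.67 + 14.10 = 158.77 million.
Numerator = 14.10 + 2.42 + 2.82 = 19.34 million.
Denominator = 158.77 + 2.42 = 161.19 million.
Broad rate = 19.34 / 161.19 = 12.00%.
Headline unemployment rate = 14.10 / 158.77 = 8.88%.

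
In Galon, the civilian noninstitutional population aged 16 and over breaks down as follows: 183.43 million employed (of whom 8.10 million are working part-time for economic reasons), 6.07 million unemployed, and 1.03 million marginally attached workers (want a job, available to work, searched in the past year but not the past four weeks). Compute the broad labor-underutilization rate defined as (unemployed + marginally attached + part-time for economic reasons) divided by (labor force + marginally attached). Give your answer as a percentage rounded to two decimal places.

Labor force = 183.43 + 6.07 = 189.50 million.
Numerator = 6.07 + 1.03 + 8.10 = 15.20 million.
Denominator = 189.50 + 1.03 = 190.53 million.
Broad rate = 15.20 / 190.53 = 7.98%.

Broad underutilization rate ≈ 7.98%.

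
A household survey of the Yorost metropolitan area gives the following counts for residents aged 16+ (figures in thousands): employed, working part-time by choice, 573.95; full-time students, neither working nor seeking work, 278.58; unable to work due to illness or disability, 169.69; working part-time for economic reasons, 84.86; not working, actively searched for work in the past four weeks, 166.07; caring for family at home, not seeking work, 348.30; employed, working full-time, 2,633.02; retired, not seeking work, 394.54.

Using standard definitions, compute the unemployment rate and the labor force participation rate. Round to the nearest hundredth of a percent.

Unemployment rate ≈ 4.80%; labor force participation rate ≈ 74.38%.

Employed = 573.95 + 84.86 + 2,633.02 = 3,291.83 thousand (anyone who worked, including part-time for economic reasons, counts as employed).
Unemployed = 166.07 thousand.
Labor force = 3,291.83 + 166.07 = 3,457.90 thousand.
Not in labor force = 278.58 + 169.69 + 348.30 + 394.54 = 1,191.11 thousand (those not working and not actively searching are outside the labor force).
Civilian working-age population = 3,457.90 + 1,191.11 = 4,649.01 thousand.
Unemployment rate = 166.07 / 3,457.90 = 4.80%.
Labor force participation rate = 3,457.90 / 4,649.01 = 74.38%.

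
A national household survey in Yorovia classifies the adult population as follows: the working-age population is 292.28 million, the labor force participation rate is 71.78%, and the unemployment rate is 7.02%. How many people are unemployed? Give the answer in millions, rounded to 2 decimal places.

About 14.73 million are unemployed.

Labor force = 0.7178 × 292.28 = 209.80 million.
Unemployed = 0.0702 × 209.80 ≈ 14.73 million.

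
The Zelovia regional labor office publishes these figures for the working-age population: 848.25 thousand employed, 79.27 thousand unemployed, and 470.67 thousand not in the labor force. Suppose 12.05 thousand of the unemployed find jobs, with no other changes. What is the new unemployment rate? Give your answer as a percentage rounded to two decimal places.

Initially, labor force = 848.25 + 79.27 = 927.52 thousand, so u = 79.27/927.52 = 8.55%.
After the change, unemployed falls and employed rises by 12.05; labor force unchanged → E = 860.30, U = 67.22, labor force = 927.52 thousand.
New unemployment rate = 67.22 / 927.52 = 7.25%.

New unemployment rate ≈ 7.25%.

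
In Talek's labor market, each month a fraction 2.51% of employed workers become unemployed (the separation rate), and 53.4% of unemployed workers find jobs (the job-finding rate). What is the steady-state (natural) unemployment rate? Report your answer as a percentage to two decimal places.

At steady state the flows balance: s·E = f·U, so U/(E+U) = s/(s+f).
u* = 2.51 / (2.51 + 53.4) = 2.51 / 55.91 = 4.49%.

Steady-state unemployment rate ≈ 4.49%.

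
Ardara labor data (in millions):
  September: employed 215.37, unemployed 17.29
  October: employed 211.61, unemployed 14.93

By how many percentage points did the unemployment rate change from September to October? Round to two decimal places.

The unemployment rate changed by −0.84 percentage points.

September: labor force = 215.37 + 17.29 = 232.66; u = 17.29/232.66 = 7.43%.
October: labor force = 211.61 + 14.93 = 226.54; u = 14.93/226.54 = 6.59%.
Change = 6.59% − 7.43% = −0.84 pp.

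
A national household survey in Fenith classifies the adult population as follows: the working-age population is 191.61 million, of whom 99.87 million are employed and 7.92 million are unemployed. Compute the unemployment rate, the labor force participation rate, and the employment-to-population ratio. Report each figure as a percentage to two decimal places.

Unemployment rate ≈ 7.35%; labor force participation rate ≈ 56.25%; employment-population ratio ≈ 52.12%.

Labor force = employed + unemployed = 99.87 + 7.92 = 107.79 million.
Unemployment rate = 7.92 / 107.79 = 7.35%.
Labor force participation rate = 107.79 / 191.61 = 56.25%.
Employment-population ratio = 99.87 / 191.61 = 52.12%.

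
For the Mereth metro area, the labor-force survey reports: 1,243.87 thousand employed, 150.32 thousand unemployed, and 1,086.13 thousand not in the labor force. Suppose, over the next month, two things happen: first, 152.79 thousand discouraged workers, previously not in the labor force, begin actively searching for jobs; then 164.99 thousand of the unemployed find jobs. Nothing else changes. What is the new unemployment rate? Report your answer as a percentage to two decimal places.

New unemployment rate ≈ 8.93%.

Initially, labor force = 1,243.87 + 150.32 = 1,394.19 thousand, so u = 150.32/1,394.19 = 10.78%.
After the first change, unemployed and labor force both rise by 152.79 → E = 1,243.87, U = 303.11, labor force = 1,546.98 thousand.
After the second change, unemployed falls and employed rises by 164.99; labor force unchanged → E = 1,408.86, U = 138.12, labor force = 1,546.98 thousand.
New unemployment rate = 138.12 / 1,546.98 = 8.93%.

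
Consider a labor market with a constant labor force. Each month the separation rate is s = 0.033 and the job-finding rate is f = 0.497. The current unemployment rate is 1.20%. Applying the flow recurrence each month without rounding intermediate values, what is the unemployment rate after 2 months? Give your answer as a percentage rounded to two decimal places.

Unemployment rate after two months ≈ 5.12%.

With a fixed labor force, u_{t+1} = u_t + s·(1−u_t) − f·u_t = u_t·(1−s−f) + s.
Here 1−s−f = 0.470 and s = 0.033.
u_1 = 0.012000 × 0.470 + 0.033 = 0.038640.
u_2 = 0.038640 × 0.470 + 0.033 = 0.051161.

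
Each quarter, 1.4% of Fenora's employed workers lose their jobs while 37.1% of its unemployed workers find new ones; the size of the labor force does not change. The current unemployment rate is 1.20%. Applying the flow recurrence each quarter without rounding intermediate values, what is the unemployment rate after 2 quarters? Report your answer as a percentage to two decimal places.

Unemployment rate after two quarters ≈ 2.71%.

With a fixed labor force, u_{t+1} = u_t + s·(1−u_t) − f·u_t = u_t·(1−s−f) + s.
Here 1−s−f = 0.615 and s = 0.014.
u_1 = 0.012000 × 0.615 + 0.014 = 0.021380.
u_2 = 0.021380 × 0.615 + 0.014 = 0.027149.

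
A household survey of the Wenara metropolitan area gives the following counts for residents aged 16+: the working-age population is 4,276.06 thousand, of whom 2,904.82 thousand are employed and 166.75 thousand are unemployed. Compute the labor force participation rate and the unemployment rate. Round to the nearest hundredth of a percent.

Labor force participation rate ≈ 71.83%; unemployment rate ≈ 5.43%.

Labor force = employed + unemployed = 2,904.82 + 166.75 = 3,071.57 thousand.
Unemployment rate = 166.75 / 3,071.57 = 5.43%.
Labor force participation rate = 3,071.57 / 4,276.06 = 71.83%.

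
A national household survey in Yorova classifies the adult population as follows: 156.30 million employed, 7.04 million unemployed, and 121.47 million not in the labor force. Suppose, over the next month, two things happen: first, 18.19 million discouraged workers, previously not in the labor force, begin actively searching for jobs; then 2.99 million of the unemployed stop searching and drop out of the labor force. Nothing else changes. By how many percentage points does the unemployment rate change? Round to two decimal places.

Initially, labor force = 156.30 + 7.04 = 163.34 million, so u = 7.04/163.34 = 4.31%.
After the first change, unemployed and labor force both rise by 18.19 → E = 156.30, U = 25.23, labor force = 181.53 million.
After the second change, unemployed and labor force both fall by 2.99 → E = 156.30, U = 22.24, labor force = 178.54 million.
New unemployment rate = 22.24 / 178.54 = 12.46%.
Change = 12.46% − 4.31% = +8.15 percentage points.

The unemployment rate changes by +8.15 percentage points.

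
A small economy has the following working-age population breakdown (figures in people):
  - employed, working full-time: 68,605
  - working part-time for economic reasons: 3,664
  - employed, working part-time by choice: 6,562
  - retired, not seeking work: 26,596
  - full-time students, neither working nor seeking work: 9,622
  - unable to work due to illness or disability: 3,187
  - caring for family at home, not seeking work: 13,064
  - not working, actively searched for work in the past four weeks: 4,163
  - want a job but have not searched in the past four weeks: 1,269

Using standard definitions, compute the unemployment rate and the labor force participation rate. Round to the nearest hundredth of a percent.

Unemployment rate ≈ 5.02%; labor force participation rate ≈ 60.70%.

Employed = 68,605 + 3,664 + 6,562 = 78,831 (anyone who worked, including part-time for economic reasons, counts as employed).
Unemployed = 4,163.
Labor force = 78,831 + 4,163 = 82,994.
Not in labor force = 26,596 + 9,622 + 3,187 + 13,064 + 1,269 = 53,738 (those not working and not actively searching are outside the labor force — including those who want a job but have given up searching).
Civilian working-age population = 82,994 + 53,738 = 136,732.
Unemployment rate = 4,163 / 82,994 = 5.02%.
Labor force participation rate = 82,994 / 136,732 = 60.70%.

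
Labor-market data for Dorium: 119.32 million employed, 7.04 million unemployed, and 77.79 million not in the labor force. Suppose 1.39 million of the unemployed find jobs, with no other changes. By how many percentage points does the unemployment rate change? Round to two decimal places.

Initially, labor force = 119.32 + 7.04 = 126.36 million, so u = 7.04/126.36 = 5.57%.
After the change, unemployed falls and employed rises by 1.39; labor force unchanged → E = 120.71, U = 5.65, labor force = 126.36 million.
New unemployment rate = 5.65 / 126.36 = 4.47%.
Change = 4.47% − 5.57% = −1.10 percentage points.

The unemployment rate changes by −1.10 percentage points.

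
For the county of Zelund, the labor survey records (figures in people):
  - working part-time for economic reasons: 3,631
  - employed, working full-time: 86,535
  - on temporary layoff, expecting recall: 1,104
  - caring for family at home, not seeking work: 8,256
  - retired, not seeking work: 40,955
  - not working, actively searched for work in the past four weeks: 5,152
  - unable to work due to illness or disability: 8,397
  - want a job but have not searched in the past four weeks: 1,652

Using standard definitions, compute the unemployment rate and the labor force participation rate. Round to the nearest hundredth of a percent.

Employed = 3,631 + 86,535 = 90,166 (anyone who worked, including part-time for economic reasons, counts as employed).
Unemployed = 1,104 + 5,152 = 6,256 (jobless and actively searching, or on temporary layoff).
Labor force = 90,166 + 6,256 = 96,422.
Not in labor force = 8,256 + 40,955 + 8,397 + 1,652 = 59,260 (those not working and not actively searching are outside the labor force — including those who want a job but have given up searching).
Civilian working-age population = 96,422 + 59,260 = 155,682.
Unemployment rate = 6,256 / 96,422 = 6.49%.
Labor force participation rate = 96,422 / 155,682 = 61.94%.

Unemployment rate ≈ 6.49%; labor force participation rate ≈ 61.94%.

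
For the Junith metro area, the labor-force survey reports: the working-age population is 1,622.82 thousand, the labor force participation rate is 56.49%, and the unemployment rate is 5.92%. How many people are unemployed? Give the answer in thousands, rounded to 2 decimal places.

About 54.27 thousand are unemployed.

Labor force = 0.5649 × 1,622.82 = 916.73 thousand.
Unemployed = 0.0592 × 916.73 ≈ 54.27 thousand.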